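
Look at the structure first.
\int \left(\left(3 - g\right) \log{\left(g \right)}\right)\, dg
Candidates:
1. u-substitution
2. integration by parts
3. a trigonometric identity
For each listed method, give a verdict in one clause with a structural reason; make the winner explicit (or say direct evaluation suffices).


Method: integration by parts — \log{\left(g \right)} blocks direct integration but differentiates to something rational — parts with the polynomial factor 3 - g as dv.
- u-substitution: no subexpression of the integrand pairs with its own derivative as a factor — individual terms may offer their own substitutions, but any change of variable covering the whole integral would have to be constructed from outside the expression.
- integration by parts: applies; the problem has the shape this method handles.
- a trigonometric identity — with no trigonometric functions present, identity rewriting has no target.


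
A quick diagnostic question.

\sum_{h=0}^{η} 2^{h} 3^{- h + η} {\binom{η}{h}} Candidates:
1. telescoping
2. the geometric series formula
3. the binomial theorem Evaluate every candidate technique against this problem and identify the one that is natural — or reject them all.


Verdict: the binomial theorem — the summand is term h of a binomial expansion in 2 and 3; the whole sum is a single power.
- telescoping: the summand is not presented as a shifted difference — a telescoping rewrite may exist, but the displayed structure does not offer one.
- the geometric series formula — dividing successive terms gives an index-dependent quantity, not a constant.
- the binomial theorem — yes — fits the structure here.


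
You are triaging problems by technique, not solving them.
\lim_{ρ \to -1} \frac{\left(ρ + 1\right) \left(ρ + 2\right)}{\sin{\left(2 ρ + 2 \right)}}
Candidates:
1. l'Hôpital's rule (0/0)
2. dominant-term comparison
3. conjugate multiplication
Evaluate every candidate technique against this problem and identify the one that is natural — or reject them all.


Technique: l'Hôpital's rule (0/0) — plug in -1: top and bottom both hit zero, so differentiate each and retry. Known elementary limits would finish this too — the rule just bypasses the case analysis.
- l'Hôpital's rule (0/0) — yes — fits the structure here.
- dominant-term comparison — no dominant power emerges to decide the limit by degree comparison.
- conjugate multiplication — there are no radicals in tension whose conjugate would simplify matters.


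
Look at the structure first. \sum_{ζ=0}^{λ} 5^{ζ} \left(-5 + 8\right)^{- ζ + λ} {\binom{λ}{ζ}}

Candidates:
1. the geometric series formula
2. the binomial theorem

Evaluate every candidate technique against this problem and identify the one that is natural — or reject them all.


Verdict: the binomial theorem — {\binom{λ}{ζ}} weighting matched powers of 5 and (-5 + 8) is the expanded form of (5 + (-5 + 8))^λ — fold it back up.
- the geometric series formula: dividing successive terms gives an index-dependent quantity, not a constant.
- the binomial theorem — yes — fits the structure here.


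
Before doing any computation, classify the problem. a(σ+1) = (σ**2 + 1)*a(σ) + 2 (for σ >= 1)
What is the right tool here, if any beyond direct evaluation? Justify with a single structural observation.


Verdict: a summation factor — the coefficient σ**2 + 1 drifts with the index, so no fixed root exists; normalizing by the cumulative product telescopes it.


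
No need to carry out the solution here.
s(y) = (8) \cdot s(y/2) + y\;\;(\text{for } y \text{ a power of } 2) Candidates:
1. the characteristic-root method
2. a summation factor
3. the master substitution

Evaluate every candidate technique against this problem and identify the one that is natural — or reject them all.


Verdict: the master substitution — the argument contracts 2-fold per step: reindex y exponentially and solve the linear recurrence in the new index.
- the characteristic-root method — the recursion divides its index rather than shifting it — outside the constant-shift family the root method covers.
- a summation factor: the recursion divides its index rather than shifting it — there is no previous-term chain for a summation factor to telescope.
- the master substitution: a fit — the right tool for this form.


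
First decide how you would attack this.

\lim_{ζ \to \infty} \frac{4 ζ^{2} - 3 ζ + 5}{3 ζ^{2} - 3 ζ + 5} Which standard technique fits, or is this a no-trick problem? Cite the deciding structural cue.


Best approach: dominant-term comparison — growth-rate triage: the leading powers of ζ decide the limit, everything else is noise. l'Hôpital's at-infinity variant applies to the expression viewed as a single quotient; the leading-term comparison is the direct route.


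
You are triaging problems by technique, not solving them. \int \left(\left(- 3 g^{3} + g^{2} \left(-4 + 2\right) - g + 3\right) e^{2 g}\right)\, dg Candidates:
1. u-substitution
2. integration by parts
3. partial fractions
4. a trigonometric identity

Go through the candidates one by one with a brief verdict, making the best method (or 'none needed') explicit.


Method: integration by parts — a polynomial factor (- 3 g^{3} + g^{2} \left(-4 + 2\right) - g + 3) multiplies e^{2 g}; differentiating (- 3 g^{3} + g^{2} \left(-4 + 2\right) - g + 3) lowers its degree while e^{2 g} integrates cleanly, so parts wins.
- u-substitution: no subexpression of the integrand serves as a whole-integral substitution inner — individual terms may offer their own, but none carries its derivative as a factor of the full integrand; a working change of variable would have to be constructed from outside the expression.
- integration by parts — applies; the problem has the shape this method handles.
- partial fractions — there is no rational-function structure to decompose.
- a trigonometric identity — no sine or cosine appears, so there is nothing for a trigonometric identity to act on.


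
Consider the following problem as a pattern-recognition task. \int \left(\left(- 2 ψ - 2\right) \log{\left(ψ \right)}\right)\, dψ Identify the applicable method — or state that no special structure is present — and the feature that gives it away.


Best approach: integration by parts — the presence of \log{\left(ψ \right)} against a polynomial factor is the standard differentiate-the-log setup.


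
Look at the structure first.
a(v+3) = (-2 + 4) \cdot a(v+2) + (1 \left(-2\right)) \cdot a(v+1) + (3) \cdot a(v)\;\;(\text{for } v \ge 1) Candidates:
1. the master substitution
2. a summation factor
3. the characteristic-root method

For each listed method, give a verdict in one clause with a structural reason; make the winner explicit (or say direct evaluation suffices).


Verdict: the characteristic-root method — fixed numeric weights on consecutive terms and no forcing term added: the root method in its home territory.
- the master substitution: no fixed divisor shrinks the index between calls.
- a summation factor — a summation factor telescopes one-step recursions; this one carries higher-order memory.
- the characteristic-root method — applicable, and directly so.


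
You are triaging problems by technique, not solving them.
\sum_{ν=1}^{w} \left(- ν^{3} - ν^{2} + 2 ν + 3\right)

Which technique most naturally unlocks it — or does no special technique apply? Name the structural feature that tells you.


Method: no special technique — no cancellation, no constant ratio, no binomial weights — just polynomial terms summed directly.


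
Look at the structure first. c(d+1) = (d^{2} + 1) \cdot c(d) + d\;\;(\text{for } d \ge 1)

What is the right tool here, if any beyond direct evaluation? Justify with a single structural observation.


Method: a summation factor — rescale the sequence by the product of the weights d^{2} + 1 so far — the recurrence collapses to a plain running sum.


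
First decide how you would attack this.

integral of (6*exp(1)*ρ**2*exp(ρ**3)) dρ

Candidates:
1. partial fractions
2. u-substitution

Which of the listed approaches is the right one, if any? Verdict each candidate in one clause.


Best approach: u-substitution — collected, the integrand has one factor that is, up to a constant, the derivative of an inner expression the rest depends on — substitute for that inner expression.
- partial fractions — there is no rational-function structure to decompose.
- u-substitution: yes — fits the structure here.


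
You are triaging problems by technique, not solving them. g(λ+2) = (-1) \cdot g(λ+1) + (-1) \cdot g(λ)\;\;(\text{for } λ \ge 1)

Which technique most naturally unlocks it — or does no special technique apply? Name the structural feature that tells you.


Technique: the characteristic-root method — because shifting λ leaves the equation's coefficients unchanged, exponential trials reduce it to algebra.


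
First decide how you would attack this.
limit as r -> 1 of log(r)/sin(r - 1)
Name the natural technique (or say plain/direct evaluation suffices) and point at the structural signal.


Technique: l'Hôpital's rule (0/0) — the 0/0 form at 1 is the signature situation for l'Hôpital's rule. A local series expansion at the point resolves it as well; the rule is the packaged version of that step.


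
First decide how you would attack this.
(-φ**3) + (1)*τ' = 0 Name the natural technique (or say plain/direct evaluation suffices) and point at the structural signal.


Best approach: no special technique — solved for the derivative, no τ appears — this is antidifferentiation in φ wearing ODE clothing.


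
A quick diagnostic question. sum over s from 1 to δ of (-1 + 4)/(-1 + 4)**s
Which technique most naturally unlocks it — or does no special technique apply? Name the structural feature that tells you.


Method: the geometric series formula — consecutive terms stand in a fixed index-free ratio — the geometric sum formula closes it.


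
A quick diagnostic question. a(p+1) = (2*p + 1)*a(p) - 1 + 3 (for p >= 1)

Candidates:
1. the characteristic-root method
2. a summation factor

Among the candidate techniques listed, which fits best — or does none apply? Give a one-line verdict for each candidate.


Diagnosis: a summation factor — one-term recursion with variable weight 2*p + 1 is solved by product normalization, not by root-finding.
- the characteristic-root method — the coefficients change with the index, which the root method cannot absorb.
- a summation factor — a fit — the right tool for this form.


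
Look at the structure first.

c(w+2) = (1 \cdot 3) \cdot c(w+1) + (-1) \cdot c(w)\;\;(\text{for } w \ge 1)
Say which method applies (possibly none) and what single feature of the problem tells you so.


Technique: the characteristic-root method — constant coefficients and linearity mean the ansatz r^w reduces it to solving the characteristic polynomial.


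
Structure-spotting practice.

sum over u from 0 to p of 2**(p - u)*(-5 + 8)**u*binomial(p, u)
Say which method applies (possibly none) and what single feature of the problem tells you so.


Diagnosis: the binomial theorem — the binomial coefficients weight matched powers of (-5 + 8) and 2, which is exactly the expansion of a binomial power.


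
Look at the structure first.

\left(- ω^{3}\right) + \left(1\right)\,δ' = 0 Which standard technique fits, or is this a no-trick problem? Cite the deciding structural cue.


Best approach: no special technique — the slope is a pure function of ω; integrate both sides and be done.


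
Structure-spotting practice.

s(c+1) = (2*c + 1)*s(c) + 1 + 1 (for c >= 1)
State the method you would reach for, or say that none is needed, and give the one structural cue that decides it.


Best approach: a summation factor — it is first-order linear but the coefficient 2*c + 1 depends on the index, so multiply through by a summation factor to telescope it.


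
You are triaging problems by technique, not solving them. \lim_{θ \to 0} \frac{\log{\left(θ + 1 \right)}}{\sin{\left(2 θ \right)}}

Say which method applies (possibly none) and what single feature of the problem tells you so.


Technique: l'Hôpital's rule (0/0) — plug in 0: top and bottom both hit zero, so differentiate each and retry. Known elementary limits would finish this too — the rule just bypasses the case analysis.


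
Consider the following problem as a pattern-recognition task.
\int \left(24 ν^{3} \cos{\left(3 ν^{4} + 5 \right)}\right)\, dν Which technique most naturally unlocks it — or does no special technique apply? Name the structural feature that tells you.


Technique: u-substitution — 24 ν^{3} matches the derivative of 3 ν^{4} + 5 up to a constant; with u = 3 ν^{4} + 5 the whole integrand folds into a function of u alone.


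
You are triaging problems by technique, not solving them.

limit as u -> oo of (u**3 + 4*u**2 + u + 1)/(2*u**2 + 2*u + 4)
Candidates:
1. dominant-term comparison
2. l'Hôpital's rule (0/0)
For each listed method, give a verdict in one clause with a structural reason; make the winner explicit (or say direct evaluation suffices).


Diagnosis: dominant-term comparison — growth-rate triage: the leading powers of u decide the limit, everything else is noise.
- dominant-term comparison: a fit — the right tool for this form.
- l'Hôpital's rule (0/0) — no 0/0 form appears: written as one quotient, top and bottom both grow without bound, and the ratio is decided by their leading terms.


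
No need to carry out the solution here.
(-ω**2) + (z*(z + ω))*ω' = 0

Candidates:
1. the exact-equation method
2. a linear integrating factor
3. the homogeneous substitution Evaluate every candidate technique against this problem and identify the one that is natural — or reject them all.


Technique: the homogeneous substitution — the slope's numerator and denominator have matching total degree, so it depends only on ω/z and the ratio substitution collapses it. This can also be massaged into Bernoulli form (the roles of the variables may need exchanging); the homogeneous substitution avoids that setup.
- the exact-equation method: the mixed-partials test fails on this split — it is not an exact differential as presented.
- a linear integrating factor — the unknown enters nonlinearly (through a power, a denominator, or a transcendental function), which the linear integrating-factor recipe cannot absorb as-is — any repair would come from a preliminary substitution, not the factor.
- the homogeneous substitution: yes — fits the structure here.


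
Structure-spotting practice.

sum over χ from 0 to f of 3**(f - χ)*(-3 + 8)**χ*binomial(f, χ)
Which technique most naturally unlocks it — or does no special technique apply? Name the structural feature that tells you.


Technique: the binomial theorem — the binomial coefficients weight matched powers of (-3 + 8) and 3, which is exactly the expansion of a binomial power.


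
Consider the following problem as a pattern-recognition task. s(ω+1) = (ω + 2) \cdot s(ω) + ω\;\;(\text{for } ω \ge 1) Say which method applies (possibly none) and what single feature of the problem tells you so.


Diagnosis: a summation factor — one-term recursion with variable weight ω + 2 is solved by product normalization, not by root-finding.


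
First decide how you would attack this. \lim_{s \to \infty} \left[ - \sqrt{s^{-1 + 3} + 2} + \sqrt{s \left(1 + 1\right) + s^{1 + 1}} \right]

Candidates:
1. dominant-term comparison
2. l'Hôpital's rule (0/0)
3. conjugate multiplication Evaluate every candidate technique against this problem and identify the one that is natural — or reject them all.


Verdict: conjugate multiplication — infinity minus infinity with a radical in play — multiply by the conjugate so the divergences of \sqrt{s \left(1 + 1\right) + s^{1 + 1}} and \sqrt{s^{-1 + 3} + 2} annihilate.
- dominant-term comparison — this is not a rational comparison of growth rates at infinity.
- l'Hôpital's rule (0/0): the expression is a difference driving to ∞ − ∞, not a 0/0 quotient — there is no ratio for the rule to differentiate.
- conjugate multiplication: yes, a natural case for it.


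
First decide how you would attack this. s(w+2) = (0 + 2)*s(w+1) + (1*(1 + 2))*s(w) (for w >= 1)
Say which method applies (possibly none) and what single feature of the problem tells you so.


Verdict: the characteristic-root method — every coefficient is a fixed number and the forcing is zero — substitute r^w and read off the root equation.


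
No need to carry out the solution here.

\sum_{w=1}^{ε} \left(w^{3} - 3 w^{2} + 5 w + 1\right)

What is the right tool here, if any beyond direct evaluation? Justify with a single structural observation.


Method: no special technique — no ratio, no shift structure, no binomial pattern: sum the constant-multiple powers of w with known formulas.


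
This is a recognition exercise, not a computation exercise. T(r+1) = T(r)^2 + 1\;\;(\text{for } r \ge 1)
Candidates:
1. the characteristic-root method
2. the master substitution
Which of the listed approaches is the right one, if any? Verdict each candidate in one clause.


Best approach: no special technique — once the recursion is nonlinear, characteristic roots, master substitutions, and summation factors are all off the table.
- the characteristic-root method — the recursion is nonlinear in the sequence values, so no linear-modes ansatz applies.
- the master substitution — with no divided-index recursive call, reindexing by powers of a base buys nothing.


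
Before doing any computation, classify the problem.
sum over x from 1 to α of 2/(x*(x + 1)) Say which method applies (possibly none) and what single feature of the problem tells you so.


Verdict: telescoping — the summand 2/(x*(x + 1)) decomposes into fractions whose poles differ by an integer shift — the series collapses.


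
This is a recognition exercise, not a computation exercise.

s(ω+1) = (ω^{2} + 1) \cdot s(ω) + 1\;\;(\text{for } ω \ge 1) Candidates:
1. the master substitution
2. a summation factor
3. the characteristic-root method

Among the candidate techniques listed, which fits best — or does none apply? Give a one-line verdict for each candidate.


Technique: a summation factor — with the index-dependent coefficient ω^{2} + 1, dividing by the cumulative product turns the left side into a pure difference.
- the master substitution: the recursion shifts the index rather than dividing it.
- a summation factor: a fit — the right tool for this form.
- the characteristic-root method: an index-dependent weight blocks the pure exponential ansatz.


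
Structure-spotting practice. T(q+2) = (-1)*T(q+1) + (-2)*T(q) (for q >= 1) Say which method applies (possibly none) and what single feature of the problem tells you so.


Verdict: the characteristic-root method — fixed numeric weights on consecutive terms and no forcing term added: the root method in its home territory.


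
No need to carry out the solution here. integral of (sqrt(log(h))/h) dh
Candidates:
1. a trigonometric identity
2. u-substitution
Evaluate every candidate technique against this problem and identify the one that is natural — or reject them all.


Technique: u-substitution — collected, the integrand has one factor that is, up to a constant, the derivative of an inner expression the rest depends on — substitute for that inner expression.
- a trigonometric identity: no sine or cosine appears, so there is nothing for a trigonometric identity to act on.
- u-substitution: yes — fits the structure here.


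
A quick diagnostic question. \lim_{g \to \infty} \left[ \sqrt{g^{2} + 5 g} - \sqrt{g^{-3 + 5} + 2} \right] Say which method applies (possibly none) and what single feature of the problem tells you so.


Best approach: conjugate multiplication — an infinity-minus-infinity difference with a surviving radical — multiply by the conjugate to cancel the divergence.


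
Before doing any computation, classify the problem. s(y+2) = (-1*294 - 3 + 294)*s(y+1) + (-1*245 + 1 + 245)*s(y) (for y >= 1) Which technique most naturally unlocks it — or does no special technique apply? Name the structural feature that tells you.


Technique: the characteristic-root method — constant coefficients and linearity mean the ansatz r^y reduces it to solving the characteristic polynomial.


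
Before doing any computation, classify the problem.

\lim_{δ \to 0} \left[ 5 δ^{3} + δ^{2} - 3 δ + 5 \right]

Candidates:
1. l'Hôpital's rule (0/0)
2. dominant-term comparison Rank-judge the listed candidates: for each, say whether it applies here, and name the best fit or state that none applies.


Technique: no special technique — the function is continuous at 0; evaluation is itself the limit, no machinery required.
- l'Hôpital's rule (0/0): substituting the point gives a finite value outright — there is no indeterminate clash to repair.
- dominant-term comparison: this limit is not decided by comparing leading-term growth at infinity.


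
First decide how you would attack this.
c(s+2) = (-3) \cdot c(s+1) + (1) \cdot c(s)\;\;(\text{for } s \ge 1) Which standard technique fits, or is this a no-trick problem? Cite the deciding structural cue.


Best approach: the characteristic-root method — the recurrence is linear and homogeneous with constant coefficients, so the ansatz r^s turns it into a polynomial equation for r.


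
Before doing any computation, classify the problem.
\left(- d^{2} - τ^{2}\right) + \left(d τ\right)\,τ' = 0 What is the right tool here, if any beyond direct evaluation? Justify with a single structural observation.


Verdict: the homogeneous substitution — the slope's numerator and denominator share total degree; set v = τ/d and the equation drops to separable form. This doubles as a Bernoulli equation in the unknown as written; the homogeneous route needs no setup at all.


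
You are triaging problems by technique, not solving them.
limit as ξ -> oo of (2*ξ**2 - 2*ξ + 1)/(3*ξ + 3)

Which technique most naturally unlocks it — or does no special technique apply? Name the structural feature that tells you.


Method: dominant-term comparison — divide through by the highest power of ξ; every lower-order term dies and the dominant terms decide the limit. l'Hôpital's at-infinity variant applies to the expression viewed as a single quotient; the leading-term comparison is the direct route.


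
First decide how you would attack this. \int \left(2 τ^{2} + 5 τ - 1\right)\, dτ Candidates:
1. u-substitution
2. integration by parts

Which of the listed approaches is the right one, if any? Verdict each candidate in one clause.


Technique: no special technique — nothing composite, nothing rational, nothing trigonometric — each constant-multiple power of τ integrates by the power rule alone.
- u-substitution — any workable substitution here is cosmetic — the integrand is already in directly integrable form.
- integration by parts: splitting off a factor buys nothing — the integrand integrates directly without parts.


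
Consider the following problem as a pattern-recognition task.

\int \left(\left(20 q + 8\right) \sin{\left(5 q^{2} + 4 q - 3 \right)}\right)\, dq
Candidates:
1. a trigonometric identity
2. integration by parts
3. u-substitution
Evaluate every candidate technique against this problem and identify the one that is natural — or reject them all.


Method: u-substitution — a chain-rule shadow: 20 q + 8 alongside a function of 5 q^{2} + 4 q - 3 means u = 5 q^{2} + 4 q - 3 unwinds the composition in one step.
- a trigonometric identity: the trigonometric factor has no even power to reduce and no cross-frequency product to convert — the standard power-reduction and product-to-sum identities do not engage it.
- integration by parts — the non-polynomial partner is not one of the parts kernels — exp, sine, or cosine with a degree-1 argument, or a logarithm.
- u-substitution — applicable, and directly so.


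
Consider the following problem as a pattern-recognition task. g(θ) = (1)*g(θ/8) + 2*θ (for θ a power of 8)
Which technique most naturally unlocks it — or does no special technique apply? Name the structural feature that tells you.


Technique: the master substitution — treat m = log base 8 of θ as the new clock: one recursion step advances m by one while θ scales by 8.


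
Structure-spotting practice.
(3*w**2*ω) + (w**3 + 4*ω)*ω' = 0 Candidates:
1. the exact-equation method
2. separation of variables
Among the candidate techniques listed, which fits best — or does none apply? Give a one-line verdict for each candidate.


Best approach: the exact-equation method — this form is already the differential of something: the matching mixed partials of 3*w**2*ω and w**3 + 4*ω prove it.
- the exact-equation method: a fit — the right tool for this form.
- separation of variables — no algebra isolates the independent variable on one side and the unknown on the other.


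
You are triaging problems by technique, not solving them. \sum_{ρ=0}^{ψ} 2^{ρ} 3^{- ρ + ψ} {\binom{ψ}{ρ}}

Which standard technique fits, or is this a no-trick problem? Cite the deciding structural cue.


Verdict: the binomial theorem — the binomial coefficients weight matched powers of 2 and 3, which is exactly the expansion of a binomial power.


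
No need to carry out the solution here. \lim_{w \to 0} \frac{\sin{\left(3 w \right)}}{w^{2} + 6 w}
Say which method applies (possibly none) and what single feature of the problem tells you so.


Verdict: l'Hôpital's rule (0/0) — plug in 0: top and bottom both hit zero, so differentiate each and retry. One could equally expand both pieces locally and compare leading terms; the rule does that in one stroke.


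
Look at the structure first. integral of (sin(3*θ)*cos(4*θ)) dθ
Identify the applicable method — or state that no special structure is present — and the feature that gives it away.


Technique: a trigonometric identity — two different frequencies multiply in sin(3*θ)*cos(4*θ); the product-to-sum formula separates them.


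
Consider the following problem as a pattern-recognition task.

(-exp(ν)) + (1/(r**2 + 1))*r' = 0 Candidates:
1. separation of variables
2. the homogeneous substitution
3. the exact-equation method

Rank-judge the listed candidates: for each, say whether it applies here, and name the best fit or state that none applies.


Best approach: separation of variables — the slope splits multiplicatively: exp(ν) carrying all ν-dependence times r**2 + 1 carrying all r-dependence — separate and integrate.
- separation of variables: a fit — the right tool for this form.
- the homogeneous substitution: the slope is not a function of the ratio of the variables alone.
- the exact-equation method: the cross-partial test holds only vacuously — each coefficient lives in its own variable, so the exactness machinery reads no structure the split form does not already show.


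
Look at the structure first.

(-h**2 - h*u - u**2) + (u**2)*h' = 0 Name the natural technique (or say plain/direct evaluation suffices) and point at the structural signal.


Best approach: the homogeneous substitution — scaling u and h together leaves the slope fixed — it depends only on h/u, so substitute the ratio.


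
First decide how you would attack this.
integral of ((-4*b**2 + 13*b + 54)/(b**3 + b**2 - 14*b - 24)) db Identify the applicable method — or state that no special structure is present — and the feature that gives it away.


Best approach: partial fractions — a proper rational integrand whose denominator splits into simpler factors — decompose into partial fractions first.


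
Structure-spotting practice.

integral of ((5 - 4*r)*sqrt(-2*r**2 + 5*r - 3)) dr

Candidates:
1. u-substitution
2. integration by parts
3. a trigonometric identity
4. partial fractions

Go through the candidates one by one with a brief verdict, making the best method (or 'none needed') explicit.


Best approach: u-substitution — the only nontrivial dependence routes through -2*r**2 + 5*r - 3, whose derivative supplies the leftover factor up to a constant multiple — u = -2*r**2 + 5*r - 3 flattens it.
- u-substitution: applicable, and directly so.
- integration by parts: the non-polynomial partner is not one of the parts kernels — exp, sine, or cosine with a degree-1 argument, or a logarithm.
- a trigonometric identity — no sine or cosine appears, so there is nothing for a trigonometric identity to act on.
- partial fractions: the expression is not a ratio of polynomials that decomposes further.


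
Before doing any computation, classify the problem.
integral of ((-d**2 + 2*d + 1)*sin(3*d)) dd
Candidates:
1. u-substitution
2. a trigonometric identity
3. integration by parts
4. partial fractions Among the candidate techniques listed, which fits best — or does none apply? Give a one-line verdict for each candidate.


Technique: integration by parts — a polynomial factor -d**2 + 2*d + 1 multiplies sin(3*d); differentiating -d**2 + 2*d + 1 lowers its degree while sin(3*d) integrates cleanly, so parts wins.
- u-substitution — no subexpression of the integrand pairs with its own derivative as a factor — individual terms may offer their own substitutions, but any change of variable covering the whole integral would have to be constructed from outside the expression.
- a trigonometric identity — no identity rewrites this into an easier trigonometric form.
- integration by parts — yes — fits the structure here.
- partial fractions — the expression is not a ratio of polynomials that decomposes further.


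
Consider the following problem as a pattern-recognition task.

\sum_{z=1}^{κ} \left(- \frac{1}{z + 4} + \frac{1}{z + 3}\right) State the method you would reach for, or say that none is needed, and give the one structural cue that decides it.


Technique: telescoping — this sum is a zipper: each term contributes \frac{1}{z + 3} and removes the next index's value, which the following term puts back, closing term by term.


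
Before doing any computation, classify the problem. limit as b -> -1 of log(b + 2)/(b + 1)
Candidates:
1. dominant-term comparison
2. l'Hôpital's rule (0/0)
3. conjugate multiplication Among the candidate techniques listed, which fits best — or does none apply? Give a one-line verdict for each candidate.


Method: l'Hôpital's rule (0/0) — the 0/0 form at -1 is the signature situation for l'Hôpital's rule. The standard small-argument limits would also carry it; the rule is the systematic route.
- dominant-term comparison — no ranking of term growth rates resolves the limit here.
- l'Hôpital's rule (0/0) — yes — fits the structure here.
- conjugate multiplication — multiplying by a conjugate would not remove any indeterminacy here.


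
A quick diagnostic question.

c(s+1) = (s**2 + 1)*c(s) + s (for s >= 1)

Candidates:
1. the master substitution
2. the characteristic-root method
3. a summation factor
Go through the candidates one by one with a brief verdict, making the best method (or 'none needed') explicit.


Method: a summation factor — normalize by the running product of s**2 + 1: the left side becomes a difference, and differences sum.
- the master substitution — no fixed divisor shrinks the index between calls.
- the characteristic-root method — an index-dependent weight blocks the pure exponential ansatz.
- a summation factor — a fit — the right tool for this form.


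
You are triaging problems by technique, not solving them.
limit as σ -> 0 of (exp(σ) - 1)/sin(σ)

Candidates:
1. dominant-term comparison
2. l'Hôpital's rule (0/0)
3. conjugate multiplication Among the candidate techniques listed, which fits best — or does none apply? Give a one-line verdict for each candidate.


Method: l'Hôpital's rule (0/0) — numerator and denominator both vanish at 0 — a genuine 0/0 form, which is exactly when l'Hôpital applies. Expanding numerator and denominator to first order gives the same value — the rule automates exactly that.
- dominant-term comparison: no dominant power emerges to decide the limit by degree comparison.
- l'Hôpital's rule (0/0) — applicable, and directly so.
- conjugate multiplication — no difference of divergent radicals appears, so rationalizing has nothing to cancel.


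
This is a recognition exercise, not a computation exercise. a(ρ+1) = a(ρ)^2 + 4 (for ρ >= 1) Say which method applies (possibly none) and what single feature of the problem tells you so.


Method: no special technique — the recurrence is nonlinear in the sequence values; study it directly, no linear machinery applies.


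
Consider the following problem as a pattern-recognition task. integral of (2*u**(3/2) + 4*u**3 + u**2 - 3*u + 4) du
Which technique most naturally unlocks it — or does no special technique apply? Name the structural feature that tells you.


Diagnosis: no special technique — scan for structure and find none: constant multiples of powers of u, integrate directly.


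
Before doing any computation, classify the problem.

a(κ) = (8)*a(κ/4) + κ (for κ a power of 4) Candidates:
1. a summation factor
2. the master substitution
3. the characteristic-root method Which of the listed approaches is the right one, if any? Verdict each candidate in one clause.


Verdict: the master substitution — treat m = log base 4 of κ as the new clock: one recursion step advances m by one while κ scales by 4.
- a summation factor — the recursion divides its index rather than shifting it — there is no previous-term chain for a summation factor to telescope.
- the master substitution — applies; the problem has the shape this method handles.
- the characteristic-root method: a divided-index call is not the fixed-shift linear shape that characteristic roots solve.


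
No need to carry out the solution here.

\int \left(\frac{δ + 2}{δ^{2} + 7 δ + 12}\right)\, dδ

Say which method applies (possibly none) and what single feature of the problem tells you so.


Verdict: partial fractions — a proper rational integrand whose denominator splits into simpler factors — decompose into partial fractions first.


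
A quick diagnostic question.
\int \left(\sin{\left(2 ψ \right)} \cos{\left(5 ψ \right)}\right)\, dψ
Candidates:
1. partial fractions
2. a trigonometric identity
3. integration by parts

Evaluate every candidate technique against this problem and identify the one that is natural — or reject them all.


Technique: a trigonometric identity — the product \sin{\left(2 ψ \right)} \cos{\left(5 ψ \right)} converts to a sum of single-frequency sinusoids via the product-to-sum identity.
- partial fractions — there is no rational-function structure to decompose.
- a trigonometric identity: yes, a natural case for it.
- integration by parts — not the fit here: there is no polynomial factor to ladder down — parts can still close the trigonometric product by recursion, though the identity rewrite is the direct route.


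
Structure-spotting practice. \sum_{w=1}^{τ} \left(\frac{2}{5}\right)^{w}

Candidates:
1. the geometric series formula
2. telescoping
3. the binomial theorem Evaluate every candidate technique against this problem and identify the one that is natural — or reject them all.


Method: the geometric series formula — consecutive terms stand in a fixed index-free ratio — the geometric sum formula closes it.
- the geometric series formula: applies; the problem has the shape this method handles.
- telescoping: the terms as presented offer no neighboring cancellation — a telescoping rewrite may exist, but the displayed structure does not hand one over.
- the binomial theorem: no binomial coefficients pair up with complementary powers here.


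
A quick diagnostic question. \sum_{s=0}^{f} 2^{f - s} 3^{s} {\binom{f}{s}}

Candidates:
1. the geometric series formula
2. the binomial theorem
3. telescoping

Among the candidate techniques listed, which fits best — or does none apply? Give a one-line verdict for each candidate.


Verdict: the binomial theorem — terms weighting {\binom{f}{s}} against matched powers of 3 and 2 reassemble into (3 + 2)^f by the binomial theorem.
- the geometric series formula: the ratio of consecutive terms depends on the index.
- the binomial theorem — applicable, and directly so.
- telescoping: writing out consecutive terms as given produces no pairwise cancellation.


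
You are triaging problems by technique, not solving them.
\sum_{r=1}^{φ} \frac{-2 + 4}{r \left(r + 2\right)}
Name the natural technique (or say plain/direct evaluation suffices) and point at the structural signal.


Method: telescoping — the denominator's roots in \frac{-2 + 4}{r \left(r + 2\right)} sit an integer apart: decomposition produces a self-cancelling chain.


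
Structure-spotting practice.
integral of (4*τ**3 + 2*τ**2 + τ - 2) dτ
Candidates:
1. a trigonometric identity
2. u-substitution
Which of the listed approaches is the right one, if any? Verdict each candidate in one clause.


Method: no special technique — every term is a constant multiple of a power of τ; term-wise power-rule integration needs no preliminary transformation.
- a trigonometric identity — there is no trigonometric structure at all — the integrand carries no sine or cosine to rewrite.
- u-substitution — any workable substitution here is cosmetic — the integrand is already in directly integrable form.


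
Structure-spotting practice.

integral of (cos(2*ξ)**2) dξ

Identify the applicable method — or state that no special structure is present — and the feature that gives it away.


Technique: a trigonometric identity — even powers like cos(2*ξ)**2 never integrate directly; the half-angle identity lowers the degree first.


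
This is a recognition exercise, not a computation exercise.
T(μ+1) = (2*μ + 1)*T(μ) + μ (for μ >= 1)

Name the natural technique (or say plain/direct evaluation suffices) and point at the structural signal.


Diagnosis: a summation factor — first-order, linear, moving coefficient 2*μ + 1: the discrete analogue of an integrating factor handles it.


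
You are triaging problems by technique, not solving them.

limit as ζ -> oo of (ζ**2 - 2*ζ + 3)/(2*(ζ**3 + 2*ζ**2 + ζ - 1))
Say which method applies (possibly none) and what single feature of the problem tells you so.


Best approach: dominant-term comparison — divide by the highest power of ζ present: lower-order terms vanish and the dominant ratio remains. As a single quotient, the ∞/∞ shape would yield to repeated differentiation as well — the growth comparison gets there in one look.


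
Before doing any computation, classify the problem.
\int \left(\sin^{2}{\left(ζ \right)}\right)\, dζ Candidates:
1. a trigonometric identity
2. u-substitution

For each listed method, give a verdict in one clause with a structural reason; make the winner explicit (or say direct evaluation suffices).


Method: a trigonometric identity — \sin^{2}{\left(ζ \right)} calls for power reduction: rewrite via double angles before any antiderivative is attempted.
- a trigonometric identity: applicable, and directly so.
- u-substitution — no subexpression of the integrand pairs with its own derivative as a factor — individual terms may offer their own substitutions, but any change of variable covering the whole integral would have to be constructed from outside the expression.


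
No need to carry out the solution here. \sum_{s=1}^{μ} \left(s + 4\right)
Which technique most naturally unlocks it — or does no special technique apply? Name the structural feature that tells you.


Verdict: no special technique — Faulhaber territory: sum each constant-multiple power of s with its closed-form formula, no trick required.


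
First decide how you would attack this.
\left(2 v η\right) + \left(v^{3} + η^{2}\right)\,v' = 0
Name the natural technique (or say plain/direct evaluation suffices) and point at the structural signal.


Best approach: the exact-equation method — the compatibility test passes: the v-derivative of 2 v η matches the η-derivative of v^{3} + η^{2}, so integrate a potential.
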